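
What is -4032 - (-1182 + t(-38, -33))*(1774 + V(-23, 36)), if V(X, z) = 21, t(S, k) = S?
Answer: 2185868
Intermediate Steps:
-4032 - (-1182 + t(-38, -33))*(1774 + V(-23, 36)) = -4032 - (-1182 - 38)*(1774 + 21) = -4032 - (-1220)*1795 = -4032 - 1*(-2189900) = -4032 + 2189900 = 2185868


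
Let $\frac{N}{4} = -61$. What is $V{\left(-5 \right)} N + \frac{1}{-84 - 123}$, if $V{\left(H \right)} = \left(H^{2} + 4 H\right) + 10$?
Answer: $- \frac{757621}{207} \approx -3660.0$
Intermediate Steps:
$N = -244$ ($N = 4 \left(-61\right) = -244$)
$V{\left(H \right)} = 10 + H^{2} + 4 H$
$V{\left(-5 \right)} N + \frac{1}{-84 - 123} = \left(10 + \left(-5\right)^{2} + 4 \left(-5\right)\right) \left(-244\right) + \frac{1}{-84 - 123} = \left(10 + 25 - 20\right) \left(-244\right) + \frac{1}{-207} = 15 \left(-244\right) - \frac{1}{207} = -3660 - \frac{1}{207} = - \frac{757621}{207}$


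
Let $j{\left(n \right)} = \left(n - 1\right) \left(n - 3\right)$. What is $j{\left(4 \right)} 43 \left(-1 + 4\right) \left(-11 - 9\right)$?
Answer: $-7740$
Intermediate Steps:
$j{\left(n \right)} = \left(-1 + n\right) \left(-3 + n\right)$
$j{\left(4 \right)} 43 \left(-1 + 4\right) \left(-11 - 9\right) = \left(3 + 4^{2} - 16\right) 43 \left(-1 + 4\right) \left(-11 - 9\right) = \left(3 + 16 - 16\right) 43 \cdot 3 \left(-20\right) = 3 \cdot 43 \left(-60\right) = 129 \left(-60\right) = -7740$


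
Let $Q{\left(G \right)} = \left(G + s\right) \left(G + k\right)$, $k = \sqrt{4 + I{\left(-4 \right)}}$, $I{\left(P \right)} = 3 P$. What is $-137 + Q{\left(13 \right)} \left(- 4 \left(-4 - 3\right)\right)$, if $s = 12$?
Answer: $8963 + 1400 i \sqrt{2} \approx 8963.0 + 1979.9 i$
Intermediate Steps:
$k = 2 i \sqrt{2}$ ($k = \sqrt{4 + 3 \left(-4\right)} = \sqrt{4 - 12} = \sqrt{-8} = 2 i \sqrt{2} \approx 2.8284 i$)
$Q{\left(G \right)} = \left(12 + G\right) \left(G + 2 i \sqrt{2}\right)$ ($Q{\left(G \right)} = \left(G + 12\right) \left(G + 2 i \sqrt{2}\right) = \left(12 + G\right) \left(G + 2 i \sqrt{2}\right)$)
$-137 + Q{\left(13 \right)} \left(- 4 \left(-4 - 3\right)\right) = -137 + \left(13^{2} + 12 \cdot 13 + 24 i \sqrt{2} + 2 i 13 \sqrt{2}\right) \left(- 4 \left(-4 - 3\right)\right) = -137 + \left(169 + 156 + 24 i \sqrt{2} + 26 i \sqrt{2}\right) \left(\left(-4\right) \left(-7\right)\right) = -137 + \left(325 + 50 i \sqrt{2}\right) 28 = -137 + \left(9100 + 1400 i \sqrt{2}\right) = 8963 + 1400 i \sqrt{2}$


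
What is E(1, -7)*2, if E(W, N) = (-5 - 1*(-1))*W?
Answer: -8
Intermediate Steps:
E(W, N) = -4*W (E(W, N) = (-5 + 1)*W = -4*W)
E(1, -7)*2 = -4*1*2 = -4*2 = -8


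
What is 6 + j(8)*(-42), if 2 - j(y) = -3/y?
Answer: -375/4 ≈ -93.750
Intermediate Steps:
j(y) = 2 + 3/y (j(y) = 2 - (-3)/y = 2 + 3/y)
6 + j(8)*(-42) = 6 + (2 + 3/8)*(-42) = 6 + (19/8)*(-42) = 6 - 399/4 = -375/4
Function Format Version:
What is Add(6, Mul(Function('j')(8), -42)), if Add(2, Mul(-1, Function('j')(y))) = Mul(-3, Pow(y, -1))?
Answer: Rational(-375, 4) ≈ -93.750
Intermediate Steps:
Function('j')(y) = Add(2, Mul(3, Pow(y, -1))) (Function('j')(y) = Add(2, Mul(-1, Mul(-3, Pow(y, -1)))) = Add(2, Mul(3, Pow(y, -1))))
Add(6, Mul(Function('j')(8), -42)) = Add(6, Mul(Add(2, Mul(3, Pow(8, -1))), -42)) = Add(6, Mul(Add(2, Mul(3, Rational(1, 8))), -42)) = Add(6, Mul(Add(2, Rational(3, 8)), -42)) = Add(6, Mul(Rational(19, 8), -42)) = Add(6, Rational(-399, 4)) = Rational(-375, 4)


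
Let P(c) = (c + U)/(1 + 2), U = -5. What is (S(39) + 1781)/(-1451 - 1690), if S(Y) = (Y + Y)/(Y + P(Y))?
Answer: -269165/474291 ≈ -0.56751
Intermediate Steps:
P(c) = -5/3 + c/3 (P(c) = (c - 5)/(1 + 2) = (-5 + c)/3 = (-5 + c)*(⅓) = -5/3 + c/3)
S(Y) = 2*Y/(-5/3 + 4*Y/3) (S(Y) = (Y + Y)/(Y + (-5/3 + Y/3)) = (2*Y)/(-5/3 + 4*Y/3) = 2*Y/(-5/3 + 4*Y/3))
(S(39) + 1781)/(-1451 - 1690) = (6*39/(-5 + 4*39) + 1781)/(-1451 - 1690) = (6*39/(-5 + 156) + 1781)/(-3141) = (6*39/151 + 1781)*(-1/3141) = (6*39*(1/151) + 1781)*(-1/3141) = (234/151 + 1781)*(-1/3141) = (269165/151)*(-1/3141) = -269165/474291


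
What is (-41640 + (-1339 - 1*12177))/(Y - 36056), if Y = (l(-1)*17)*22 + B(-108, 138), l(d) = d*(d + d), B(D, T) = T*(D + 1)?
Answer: 27578/25037 ≈ 1.1015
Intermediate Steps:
B(D, T) = T*(1 + D)
l(d) = 2*d² (l(d) = d*(2*d) = 2*d²)
Y = -14018 (Y = ((2*(-1)²)*17)*22 + 138*(1 - 108) = ((2*1)*17)*22 + 138*(-107) = (2*17)*22 - 14766 = 34*22 - 14766 = 748 - 14766 = -14018)
(-41640 + (-1339 - 1*12177))/(Y - 36056) = (-41640 + (-1339 - 1*12177))/(-14018 - 36056) = (-41640 + (-1339 - 12177))/(-50074) = (-41640 - 13516)*(-1/50074) = -55156*(-1/50074) = 27578/25037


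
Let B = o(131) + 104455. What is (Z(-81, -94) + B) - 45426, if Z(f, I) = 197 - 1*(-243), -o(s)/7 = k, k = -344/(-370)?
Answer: 11000561/185 ≈ 59463.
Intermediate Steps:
k = 172/185 (k = -344*(-1/370) = 172/185 ≈ 0.92973)
o(s) = -1204/185 (o(s) = -7*172/185 = -1204/185)
Z(f, I) = 440 (Z(f, I) = 197 + 243 = 440)
B = 19322971/185 (B = -1204/185 + 104455 = 19322971/185 ≈ 1.0445e+5)
(Z(-81, -94) + B) - 45426 = (440 + 19322971/185) - 45426 = 19404371/185 - 45426 = 11000561/185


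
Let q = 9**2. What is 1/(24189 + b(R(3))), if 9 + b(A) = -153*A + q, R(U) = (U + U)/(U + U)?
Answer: 1/24108 ≈ 4.1480e-5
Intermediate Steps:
q = 81
R(U) = 1 (R(U) = (2*U)/((2*U)) = (2*U)*(1/(2*U)) = 1)
b(A) = 72 - 153*A (b(A) = -9 + (-153*A + 81) = -9 + (81 - 153*A) = 72 - 153*A)
1/(24189 + b(R(3))) = 1/(24189 + (72 - 153*1)) = 1/(24189 + (72 - 153)) = 1/(24189 - 81) = 1/24108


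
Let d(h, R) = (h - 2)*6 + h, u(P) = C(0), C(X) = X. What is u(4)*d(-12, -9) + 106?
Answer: 106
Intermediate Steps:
u(P) = 0
d(h, R) = -12 + 7*h (d(h, R) = (-2 + h)*6 + h = (-12 + 6*h) + h = -12 + 7*h)
u(4)*d(-12, -9) + 106 = 0*(-12 + 7*(-12)) + 106 = 0*(-12 - 84) + 106 = 0*(-96) + 106 = 0 + 106 = 106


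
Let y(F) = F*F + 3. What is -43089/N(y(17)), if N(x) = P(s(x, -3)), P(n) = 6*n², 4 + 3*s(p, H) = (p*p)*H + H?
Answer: -129267/130866256802 ≈ -9.8778e-7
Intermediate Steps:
s(p, H) = -4/3 + H/3 + H*p²/3 (s(p, H) = -4/3 + ((p*p)*H + H)/3 = -4/3 + (p²*H + H)/3 = -4/3 + (H*p² + H)/3 = -4/3 + (H + H*p²)/3 = -4/3 + (H/3 + H*p²/3) = -4/3 + H/3 + H*p²/3)
y(F) = 3 + F² (y(F) = F² + 3 = 3 + F²)
N(x) = 6*(-7/3 - x²)² (N(x) = 6*(-4/3 + (⅓)*(-3) + (⅓)*(-3)*x²)² = 6*(-4/3 - 1 - x²)² = 6*(-7/3 - x²)²)
-43089/N(y(17)) = -43089*3/(2*(7 + 3*(3 + 17²)²)²) = -43089*3/(2*(7 + 3*(3 + 289)²)²) = -43089*3/(2*(7 + 3*292²)²) = -43089*3/(2*(7 + 3*85264)²) = -43089*3/(2*(7 + 255792)²) = -43089/((⅔)*255799²) = -43089/((⅔)*65433128401) = -43089/130866256802/3 = -43089*3/130866256802 = -129267/130866256802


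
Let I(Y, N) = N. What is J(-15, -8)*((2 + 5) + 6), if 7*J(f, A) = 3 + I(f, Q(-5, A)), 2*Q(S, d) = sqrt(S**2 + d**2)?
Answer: 39/7 + 13*sqrt(89)/14 ≈ 14.332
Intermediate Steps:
Q(S, d) = sqrt(S**2 + d**2)/2
J(f, A) = 3/7 + sqrt(25 + A**2)/14 (J(f, A) = (3 + sqrt((-5)**2 + A**2)/2)/7 = (3 + sqrt(25 + A**2)/2)/7 = 3/7 + sqrt(25 + A**2)/14)
J(-15, -8)*((2 + 5) + 6) = (3/7 + sqrt(25 + (-8)**2)/14)*((2 + 5) + 6) = (3/7 + sqrt(25 + 64)/14)*(7 + 6) = (3/7 + sqrt(89)/14)*13 = 39/7 + 13*sqrt(89)/14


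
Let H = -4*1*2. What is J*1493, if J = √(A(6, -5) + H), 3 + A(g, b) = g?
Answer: 1493*I*√5 ≈ 3338.4*I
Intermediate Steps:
A(g, b) = -3 + g
H = -8 (H = -4*2 = -8)
J = I*√5 (J = √((-3 + 6) - 8) = √(3 - 8) = √(-5) = I*√5 ≈ 2.2361*I)
J*1493 = (I*√5)*1493 = 1493*I*√5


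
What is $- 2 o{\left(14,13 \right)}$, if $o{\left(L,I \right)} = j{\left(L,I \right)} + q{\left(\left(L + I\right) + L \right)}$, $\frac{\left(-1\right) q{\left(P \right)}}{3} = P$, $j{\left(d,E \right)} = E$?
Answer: $220$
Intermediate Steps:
$q{\left(P \right)} = - 3 P$
$o{\left(L,I \right)} = - 6 L - 2 I$ ($o{\left(L,I \right)} = I - 3 \left(\left(L + I\right) + L\right) = I - 3 \left(\left(I + L\right) + L\right) = I - 3 \left(I + 2 L\right) = I - \left(3 I + 6 L\right) = - 6 L - 2 I$)
$- 2 o{\left(14,13 \right)} = - 2 \left(\left(-6\right) 14 - 26\right) = - 2 \left(-84 - 26\right) = \left(-2\right) \left(-110\right) = 220$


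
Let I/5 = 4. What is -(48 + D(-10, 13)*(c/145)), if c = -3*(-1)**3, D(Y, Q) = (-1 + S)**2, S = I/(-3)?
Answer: -21409/435 ≈ -49.216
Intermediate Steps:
I = 20 (I = 5*4 = 20)
S = -20/3 (S = 20/(-3) = 20*(-1/3) = -20/3 ≈ -6.6667)
D(Y, Q) = 529/9 (D(Y, Q) = (-1 - 20/3)**2 = (-23/3)**2 = 529/9)
c = 3 (c = -3*(-1) = 3)
-(48 + D(-10, 13)*(c/145)) = -(48 + 529*(3/145)/9) = -(48 + 529*(3*(1/145))/9) = -(48 + (529/9)*(3/145)) = -(48 + 529/435) = -1*21409/435 = -21409/435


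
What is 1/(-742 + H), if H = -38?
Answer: -1/780 ≈ -0.0012821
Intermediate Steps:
1/(-742 + H) = 1/(-742 - 38) = 1/(-780) = -1/780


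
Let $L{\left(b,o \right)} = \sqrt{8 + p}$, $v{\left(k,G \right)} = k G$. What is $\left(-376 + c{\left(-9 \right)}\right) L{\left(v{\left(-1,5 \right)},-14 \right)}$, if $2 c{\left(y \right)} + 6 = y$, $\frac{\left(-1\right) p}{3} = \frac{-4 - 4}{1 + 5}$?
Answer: $- 767 \sqrt{3} \approx -1328.5$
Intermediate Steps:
$p = 4$ ($p = - 3 \frac{-4 - 4}{1 + 5} = - 3 \left(- \frac{8}{6}\right) = - 3 \left(\left(-8\right) \frac{1}{6}\right) = \left(-3\right) \left(- \frac{4}{3}\right) = 4$)
$c{\left(y \right)} = -3 + \frac{y}{2}$
$v{\left(k,G \right)} = G k$
$L{\left(b,o \right)} = 2 \sqrt{3}$ ($L{\left(b,o \right)} = \sqrt{8 + 4} = \sqrt{12} = 2 \sqrt{3}$)
$\left(-376 + c{\left(-9 \right)}\right) L{\left(v{\left(-1,5 \right)},-14 \right)} = \left(-376 + \left(-3 + \frac{1}{2} \left(-9\right)\right)\right) 2 \sqrt{3} = \left(-376 - \frac{15}{2}\right) 2 \sqrt{3} = - \frac{767 \cdot 2 \sqrt{3}}{2} = - 767 \sqrt{3}$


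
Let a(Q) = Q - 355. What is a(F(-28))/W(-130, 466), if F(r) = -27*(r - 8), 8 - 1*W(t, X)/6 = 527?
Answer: -617/3114 ≈ -0.19814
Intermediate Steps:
W(t, X) = -3114 (W(t, X) = 48 - 6*527 = 48 - 3162 = -3114)
F(r) = 216 - 27*r (F(r) = -27*(-8 + r) = 216 - 27*r)
a(Q) = -355 + Q
a(F(-28))/W(-130, 466) = (-355 + (216 - 27*(-28)))/(-3114) = (-355 + (216 + 756))*(-1/3114) = (-355 + 972)*(-1/3114) = 617*(-1/3114) = -617/3114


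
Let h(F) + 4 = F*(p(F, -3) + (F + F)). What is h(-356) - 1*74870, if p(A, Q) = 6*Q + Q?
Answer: 186074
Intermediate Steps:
p(A, Q) = 7*Q
h(F) = -4 + F*(-21 + 2*F) (h(F) = -4 + F*(7*(-3) + (F + F)) = -4 + F*(-21 + 2*F))
h(-356) - 1*74870 = (-4 - 21*(-356) + 2*(-356)²) - 1*74870 = (-4 + 7476 + 2*126736) - 74870 = (-4 + 7476 + 253472) - 74870 = 260944 - 74870 = 186074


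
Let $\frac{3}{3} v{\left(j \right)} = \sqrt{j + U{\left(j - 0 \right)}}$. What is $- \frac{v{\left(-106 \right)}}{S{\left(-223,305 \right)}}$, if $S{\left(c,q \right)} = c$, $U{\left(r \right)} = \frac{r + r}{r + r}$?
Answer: $\frac{i \sqrt{105}}{223} \approx 0.04595 i$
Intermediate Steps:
$U{\left(r \right)} = 1$ ($U{\left(r \right)} = \frac{2 r}{2 r} = 2 r \frac{1}{2 r} = 1$)
$v{\left(j \right)} = \sqrt{1 + j}$ ($v{\left(j \right)} = \sqrt{j + 1} = \sqrt{1 + j}$)
$- \frac{v{\left(-106 \right)}}{S{\left(-223,305 \right)}} = - \frac{\sqrt{1 - 106}}{-223} = - \frac{\sqrt{-105} \left(-1\right)}{223} = - \frac{i \sqrt{105} \left(-1\right)}{223} = - \frac{\left(-1\right) i \sqrt{105}}{223} = \frac{i \sqrt{105}}{223}$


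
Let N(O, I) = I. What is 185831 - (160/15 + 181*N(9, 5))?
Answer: 554746/3 ≈ 1.8492e+5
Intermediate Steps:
185831 - (160/15 + 181*N(9, 5)) = 185831 - (160/15 + 181*5) = 185831 - (160*(1/15) + 905) = 185831 - (32/3 + 905) = 185831 - 1*2747/3 = 185831 - 2747/3 = 554746/3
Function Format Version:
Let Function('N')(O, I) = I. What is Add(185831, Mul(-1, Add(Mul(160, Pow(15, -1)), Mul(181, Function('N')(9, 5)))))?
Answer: Rational(554746, 3) ≈ 1.8492e+5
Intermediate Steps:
Add(185831, Mul(-1, Add(Mul(160, Pow(15, -1)), Mul(181, Function('N')(9, 5))))) = Add(185831, Mul(-1, Add(Mul(160, Pow(15, -1)), Mul(181, 5)))) = Add(185831, Mul(-1, Add(Mul(160, Rational(1, 15)), 905))) = Add(185831, Mul(-1, Add(Rational(32, 3), 905))) = Add(185831, Mul(-1, Rational(2747, 3))) = Add(185831, Rational(-2747, 3)) = Rational(554746, 3)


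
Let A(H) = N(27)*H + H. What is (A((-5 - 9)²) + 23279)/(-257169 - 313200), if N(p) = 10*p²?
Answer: -484105/190123 ≈ -2.5463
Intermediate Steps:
A(H) = 7291*H (A(H) = (10*27²)*H + H = (10*729)*H + H = 7290*H + H = 7291*H)
(A((-5 - 9)²) + 23279)/(-257169 - 313200) = (7291*(-5 - 9)² + 23279)/(-257169 - 313200) = (7291*(-14)² + 23279)/(-570369) = (7291*196 + 23279)*(-1/570369) = (1429036 + 23279)*(-1/570369) = 1452315*(-1/570369) = -484105/190123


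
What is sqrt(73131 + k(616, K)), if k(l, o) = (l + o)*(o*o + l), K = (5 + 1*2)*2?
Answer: sqrt(584691) ≈ 764.65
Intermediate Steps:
K = 14 (K = (5 + 2)*2 = 7*2 = 14)
k(l, o) = (l + o)*(l + o**2) (k(l, o) = (l + o)*(o**2 + l) = (l + o)*(l + o**2))
sqrt(73131 + k(616, K)) = sqrt(73131 + (616**2 + 14**3 + 616*14 + 616*14**2)) = sqrt(73131 + (379456 + 2744 + 8624 + 616*196)) = sqrt(73131 + (379456 + 2744 + 8624 + 120736)) = sqrt(73131 + 511560) = sqrt(584691)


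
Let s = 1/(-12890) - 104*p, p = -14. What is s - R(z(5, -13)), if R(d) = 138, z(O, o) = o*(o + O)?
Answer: 16989019/12890 ≈ 1318.0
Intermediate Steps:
z(O, o) = o*(O + o)
s = 18767839/12890 (s = 1/(-12890) - 104*(-14) = -1/12890 + 1456 = 18767839/12890 ≈ 1456.0)
s - R(z(5, -13)) = 18767839/12890 - 1*138 = 18767839/12890 - 138 = 16989019/12890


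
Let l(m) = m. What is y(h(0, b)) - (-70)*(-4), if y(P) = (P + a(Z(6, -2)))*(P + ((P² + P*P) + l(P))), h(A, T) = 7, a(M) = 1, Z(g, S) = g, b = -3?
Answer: 616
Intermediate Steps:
y(P) = (1 + P)*(2*P + 2*P²) (y(P) = (P + 1)*(P + ((P² + P*P) + P)) = (1 + P)*(P + ((P² + P²) + P)) = (1 + P)*(P + (2*P² + P)) = (1 + P)*(P + (P + 2*P²)) = (1 + P)*(2*P + 2*P²))
y(h(0, b)) - (-70)*(-4) = 2*7*(1 + 7² + 2*7) - (-70)*(-4) = 2*7*(1 + 49 + 14) - 1*280 = 2*7*64 - 280 = 896 - 280 = 616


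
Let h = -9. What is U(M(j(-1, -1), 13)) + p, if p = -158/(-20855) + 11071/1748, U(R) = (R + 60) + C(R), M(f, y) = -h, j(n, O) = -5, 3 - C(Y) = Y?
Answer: 2527797909/36454540 ≈ 69.341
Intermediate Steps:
C(Y) = 3 - Y
M(f, y) = 9 (M(f, y) = -1*(-9) = 9)
U(R) = 63 (U(R) = (R + 60) + (3 - R) = (60 + R) + (3 - R) = 63)
p = 231161889/36454540 (p = -158*(-1/20855) + 11071*(1/1748) = 158/20855 + 11071/1748 = 231161889/36454540 ≈ 6.3411)
U(M(j(-1, -1), 13)) + p = 63 + 231161889/36454540 = 2527797909/36454540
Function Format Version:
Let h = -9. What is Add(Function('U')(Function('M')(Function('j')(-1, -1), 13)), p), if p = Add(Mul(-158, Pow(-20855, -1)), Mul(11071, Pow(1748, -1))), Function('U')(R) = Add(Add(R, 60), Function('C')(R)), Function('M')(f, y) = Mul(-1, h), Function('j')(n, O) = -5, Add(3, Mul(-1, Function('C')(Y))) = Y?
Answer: Rational(2527797909, 36454540) ≈ 69.341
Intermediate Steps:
Function('C')(Y) = Add(3, Mul(-1, Y))
Function('M')(f, y) = 9 (Function('M')(f, y) = Mul(-1, -9) = 9)
Function('U')(R) = 63 (Function('U')(R) = Add(Add(R, 60), Add(3, Mul(-1, R))) = Add(Add(60, R), Add(3, Mul(-1, R))) = 63)
p = Rational(231161889, 36454540) (p = Add(Mul(-158, Rational(-1, 20855)), Mul(11071, Rational(1, 1748))) = Add(Rational(158, 20855), Rational(11071, 1748)) = Rational(231161889, 36454540) ≈ 6.3411)
Add(Function('U')(Function('M')(Function('j')(-1, -1), 13)), p) = Add(63, Rational(231161889, 36454540)) = Rational(2527797909, 36454540)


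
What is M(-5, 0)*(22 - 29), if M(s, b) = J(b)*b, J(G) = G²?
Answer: 0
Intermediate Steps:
M(s, b) = b³ (M(s, b) = b²*b = b³)
M(-5, 0)*(22 - 29) = 0³*(22 - 29) = 0*(-7) = 0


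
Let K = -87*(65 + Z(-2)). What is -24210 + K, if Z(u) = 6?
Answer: -30387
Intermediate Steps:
K = -6177 (K = -87*(65 + 6) = -87*71 = -6177)
-24210 + K = -24210 - 6177 = -30387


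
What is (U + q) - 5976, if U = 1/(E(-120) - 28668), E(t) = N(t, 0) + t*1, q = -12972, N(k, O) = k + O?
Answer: -547748785/28908 ≈ -18948.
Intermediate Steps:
N(k, O) = O + k
E(t) = 2*t (E(t) = (0 + t) + t*1 = t + t = 2*t)
U = -1/28908 (U = 1/(2*(-120) - 28668) = 1/(-240 - 28668) = 1/(-28908) = -1/28908 ≈ -3.4593e-5)
(U + q) - 5976 = (-1/28908 - 12972) - 5976 = -374994577/28908 - 5976 = -547748785/28908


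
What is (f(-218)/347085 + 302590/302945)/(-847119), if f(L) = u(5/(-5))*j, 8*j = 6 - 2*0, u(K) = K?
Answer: -28006459451/23752689360652980 ≈ -1.1791e-6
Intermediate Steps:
j = ¾ (j = (6 - 2*0)/8 = (6 + 0)/8 = (⅛)*6 = ¾ ≈ 0.75000)
f(L) = -¾ (f(L) = (5/(-5))*(¾) = (5*(-⅕))*(¾) = -1*¾ = -¾)
(f(-218)/347085 + 302590/302945)/(-847119) = (-¾/347085 + 302590/302945)/(-847119) = (-¾*1/347085 + 302590*(1/302945))*(-1/847119) = (-1/462780 + 60518/60589)*(-1/847119) = (28006459451/28039377420)*(-1/847119) = -28006459451/23752689360652980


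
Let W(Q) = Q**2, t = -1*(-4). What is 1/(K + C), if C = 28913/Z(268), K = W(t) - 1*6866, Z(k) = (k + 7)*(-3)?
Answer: -825/5680163 ≈ -0.00014524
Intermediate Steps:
t = 4
Z(k) = -21 - 3*k (Z(k) = (7 + k)*(-3) = -21 - 3*k)
K = -6850 (K = 4**2 - 1*6866 = 16 - 6866 = -6850)
C = -28913/825 (C = 28913/(-21 - 3*268) = 28913/(-21 - 804) = 28913/(-825) = 28913*(-1/825) = -28913/825 ≈ -35.046)
1/(K + C) = 1/(-6850 - 28913/825) = 1/(-5680163/825) = -825/5680163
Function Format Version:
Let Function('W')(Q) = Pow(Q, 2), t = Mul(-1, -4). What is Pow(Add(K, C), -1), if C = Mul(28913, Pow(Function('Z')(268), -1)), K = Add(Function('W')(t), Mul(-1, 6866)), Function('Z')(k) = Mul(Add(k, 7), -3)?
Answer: Rational(-825, 5680163) ≈ -0.00014524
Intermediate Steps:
t = 4
Function('Z')(k) = Add(-21, Mul(-3, k)) (Function('Z')(k) = Mul(Add(7, k), -3) = Add(-21, Mul(-3, k)))
K = -6850 (K = Add(Pow(4, 2), Mul(-1, 6866)) = Add(16, -6866) = -6850)
C = Rational(-28913, 825) (C = Mul(28913, Pow(Add(-21, Mul(-3, 268)), -1)) = Mul(28913, Pow(Add(-21, -804), -1)) = Mul(28913, Pow(-825, -1)) = Mul(28913, Rational(-1, 825)) = Rational(-28913, 825) ≈ -35.046)
Pow(Add(K, C), -1) = Pow(Add(-6850, Rational(-28913, 825)), -1) = Pow(Rational(-5680163, 825), -1) = Rational(-825, 5680163)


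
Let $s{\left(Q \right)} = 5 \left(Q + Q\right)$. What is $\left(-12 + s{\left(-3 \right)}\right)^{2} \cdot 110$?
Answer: $194040$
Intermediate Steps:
$s{\left(Q \right)} = 10 Q$ ($s{\left(Q \right)} = 5 \cdot 2 Q = 10 Q$)
$\left(-12 + s{\left(-3 \right)}\right)^{2} \cdot 110 = \left(-12 + 10 \left(-3\right)\right)^{2} \cdot 110 = \left(-12 - 30\right)^{2} \cdot 110 = \left(-42\right)^{2} \cdot 110 = 1764 \cdot 110 = 194040$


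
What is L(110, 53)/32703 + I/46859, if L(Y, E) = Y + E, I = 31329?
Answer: 1032190304/1532429877 ≈ 0.67356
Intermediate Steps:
L(Y, E) = E + Y
L(110, 53)/32703 + I/46859 = (53 + 110)/32703 + 31329/46859 = 163*(1/32703) + 31329*(1/46859) = 163/32703 + 31329/46859 = 1032190304/1532429877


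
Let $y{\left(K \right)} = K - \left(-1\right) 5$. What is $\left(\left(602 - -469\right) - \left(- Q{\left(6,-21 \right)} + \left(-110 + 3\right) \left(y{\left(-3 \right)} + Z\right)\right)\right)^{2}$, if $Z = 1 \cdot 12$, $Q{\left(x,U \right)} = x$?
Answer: $6630625$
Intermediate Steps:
$Z = 12$
$y{\left(K \right)} = 5 + K$ ($y{\left(K \right)} = K - -5 = K + 5 = 5 + K$)
$\left(\left(602 - -469\right) - \left(- Q{\left(6,-21 \right)} + \left(-110 + 3\right) \left(y{\left(-3 \right)} + Z\right)\right)\right)^{2} = \left(\left(602 - -469\right) - \left(-6 + \left(-110 + 3\right) \left(\left(5 - 3\right) + 12\right)\right)\right)^{2} = \left(\left(602 + 469\right) - \left(-6 - 107 \left(2 + 12\right)\right)\right)^{2} = \left(1071 - \left(-6 - 1498\right)\right)^{2} = \left(1071 + \left(6 - -1498\right)\right)^{2} = \left(1071 + \left(6 + 1498\right)\right)^{2} = \left(1071 + 1504\right)^{2} = 2575^{2} = 6630625$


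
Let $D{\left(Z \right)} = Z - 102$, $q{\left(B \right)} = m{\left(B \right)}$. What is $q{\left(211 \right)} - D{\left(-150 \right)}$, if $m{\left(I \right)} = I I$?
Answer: $44773$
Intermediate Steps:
$m{\left(I \right)} = I^{2}$
$q{\left(B \right)} = B^{2}$
$D{\left(Z \right)} = -102 + Z$
$q{\left(211 \right)} - D{\left(-150 \right)} = 211^{2} - \left(-102 - 150\right) = 44521 - -252 = 44521 + 252 = 44773$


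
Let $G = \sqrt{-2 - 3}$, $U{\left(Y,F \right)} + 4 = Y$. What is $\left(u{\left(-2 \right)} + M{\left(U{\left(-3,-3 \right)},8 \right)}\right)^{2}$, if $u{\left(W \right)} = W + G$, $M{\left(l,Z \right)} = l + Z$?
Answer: $\left(1 - i \sqrt{5}\right)^{2} \approx -4.0 - 4.4721 i$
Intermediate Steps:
$U{\left(Y,F \right)} = -4 + Y$
$M{\left(l,Z \right)} = Z + l$
$G = i \sqrt{5}$ ($G = \sqrt{-5} = i \sqrt{5} \approx 2.2361 i$)
$u{\left(W \right)} = W + i \sqrt{5}$
$\left(u{\left(-2 \right)} + M{\left(U{\left(-3,-3 \right)},8 \right)}\right)^{2} = \left(\left(-2 + i \sqrt{5}\right) + \left(8 - 7\right)\right)^{2} = \left(\left(-2 + i \sqrt{5}\right) + 1\right)^{2} = \left(-1 + i \sqrt{5}\right)^{2}$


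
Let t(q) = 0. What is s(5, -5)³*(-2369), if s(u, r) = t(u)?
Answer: 0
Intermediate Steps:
s(u, r) = 0
s(5, -5)³*(-2369) = 0³*(-2369) = 0*(-2369) = 0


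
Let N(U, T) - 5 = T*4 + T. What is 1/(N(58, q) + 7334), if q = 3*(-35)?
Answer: 1/6814 ≈ 0.00014676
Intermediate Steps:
q = -105
N(U, T) = 5 + 5*T (N(U, T) = 5 + (T*4 + T) = 5 + (4*T + T) = 5 + 5*T)
1/(N(58, q) + 7334) = 1/((5 + 5*(-105)) + 7334) = 1/((5 - 525) + 7334) = 1/(-520 + 7334) = 1/6814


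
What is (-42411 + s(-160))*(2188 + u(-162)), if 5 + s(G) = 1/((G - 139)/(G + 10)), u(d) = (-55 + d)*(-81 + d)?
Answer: -696495609046/299 ≈ -2.3294e+9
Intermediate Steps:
u(d) = (-81 + d)*(-55 + d)
s(G) = -5 + (10 + G)/(-139 + G) (s(G) = -5 + 1/((G - 139)/(G + 10)) = -5 + 1/((-139 + G)/(10 + G)) = -5 + (10 + G)/(-139 + G))
(-42411 + s(-160))*(2188 + u(-162)) = (-42411 + (705 - 4*(-160))/(-139 - 160))*(2188 + (4455 + (-162)² - 136*(-162))) = (-42411 + (705 + 640)/(-299))*(2188 + (4455 + 26244 + 22032)) = (-42411 - 1/299*1345)*(2188 + 52731) = (-42411 - 1345/299)*54919 = -12682234/299*54919 = -696495609046/299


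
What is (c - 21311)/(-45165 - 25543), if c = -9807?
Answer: 15559/35354 ≈ 0.44009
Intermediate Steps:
(c - 21311)/(-45165 - 25543) = (-9807 - 21311)/(-45165 - 25543) = -31118/(-70708) = -31118*(-1/70708) = 15559/35354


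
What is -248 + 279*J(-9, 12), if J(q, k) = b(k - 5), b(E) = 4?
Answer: 868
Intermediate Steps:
J(q, k) = 4
-248 + 279*J(-9, 12) = -248 + 279*4 = -248 + 1116 = 868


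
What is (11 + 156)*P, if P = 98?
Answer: 16366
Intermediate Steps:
(11 + 156)*P = (11 + 156)*98 = 167*98 = 16366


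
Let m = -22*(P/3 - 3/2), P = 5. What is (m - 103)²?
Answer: 102400/9 ≈ 11378.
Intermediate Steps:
m = -11/3 (m = -22*(5/3 - 3/2) = -22*⅙ = -11/3 ≈ -3.6667)
(m - 103)² = (-11/3 - 103)² = (-320/3)² = 102400/9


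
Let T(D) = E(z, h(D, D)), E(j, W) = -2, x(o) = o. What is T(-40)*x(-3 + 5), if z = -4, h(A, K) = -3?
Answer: -4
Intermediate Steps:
T(D) = -2
T(-40)*x(-3 + 5) = -2*(-3 + 5) = -2*2 = -4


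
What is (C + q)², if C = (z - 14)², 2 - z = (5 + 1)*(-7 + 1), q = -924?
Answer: 121104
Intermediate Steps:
z = 38 (z = 2 - (5 + 1)*(-7 + 1) = 2 - 6*(-6) = 2 - 1*(-36) = 2 + 36 = 38)
C = 576 (C = (38 - 14)² = 24² = 576)
(C + q)² = (576 - 924)² = (-348)² = 121104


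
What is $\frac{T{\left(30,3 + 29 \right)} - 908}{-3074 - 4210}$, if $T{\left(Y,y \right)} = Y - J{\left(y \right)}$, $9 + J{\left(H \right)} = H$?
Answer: $\frac{901}{7284} \approx 0.1237$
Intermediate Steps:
$J{\left(H \right)} = -9 + H$
$T{\left(Y,y \right)} = 9 + Y - y$ ($T{\left(Y,y \right)} = Y - \left(-9 + y\right) = 9 + Y - y$)
$\frac{T{\left(30,3 + 29 \right)} - 908}{-3074 - 4210} = \frac{\left(9 + 30 - \left(3 + 29\right)\right) - 908}{-3074 - 4210} = \frac{\left(9 + 30 - 32\right) - 908}{-7284} = \left(\left(9 + 30 - 32\right) - 908\right) \left(- \frac{1}{7284}\right) = \left(7 - 908\right) \left(- \frac{1}{7284}\right) = \left(-901\right) \left(- \frac{1}{7284}\right) = \frac{901}{7284}$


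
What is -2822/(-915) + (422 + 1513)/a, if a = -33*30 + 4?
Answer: 1011967/902190 ≈ 1.1217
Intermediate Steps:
a = -986 (a = -990 + 4 = -986)
-2822/(-915) + (422 + 1513)/a = -2822/(-915) + (422 + 1513)/(-986) = -2822*(-1/915) + 1935*(-1/986) = 2822/915 - 1935/986 = 1011967/902190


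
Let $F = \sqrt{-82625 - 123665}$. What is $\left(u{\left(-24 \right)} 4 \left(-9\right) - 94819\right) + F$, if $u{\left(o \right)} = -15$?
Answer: $-94279 + 7 i \sqrt{4210} \approx -94279.0 + 454.19 i$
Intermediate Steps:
$F = 7 i \sqrt{4210}$ ($F = \sqrt{-206290} = 7 i \sqrt{4210} \approx 454.19 i$)
$\left(u{\left(-24 \right)} 4 \left(-9\right) - 94819\right) + F = \left(- 15 \cdot 4 \left(-9\right) - 94819\right) + 7 i \sqrt{4210} = \left(\left(-15\right) \left(-36\right) - 94819\right) + 7 i \sqrt{4210} = \left(540 - 94819\right) + 7 i \sqrt{4210} = -94279 + 7 i \sqrt{4210}$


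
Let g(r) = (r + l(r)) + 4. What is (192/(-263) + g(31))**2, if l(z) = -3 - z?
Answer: 5041/69169 ≈ 0.072879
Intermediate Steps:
g(r) = 1 (g(r) = (r + (-3 - r)) + 4 = -3 + 4 = 1)
(192/(-263) + g(31))**2 = (192/(-263) + 1)**2 = (192*(-1/263) + 1)**2 = (-192/263 + 1)**2 = (71/263)**2 = 5041/69169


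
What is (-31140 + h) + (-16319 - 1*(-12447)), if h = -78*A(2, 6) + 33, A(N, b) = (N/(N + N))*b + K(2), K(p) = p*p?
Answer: -35525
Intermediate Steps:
K(p) = p**2
A(N, b) = 4 + b/2 (A(N, b) = (N/(N + N))*b + 2**2 = (N/((2*N)))*b + 4 = ((1/(2*N))*N)*b + 4 = b/2 + 4 = 4 + b/2)
h = -513 (h = -78*(4 + (1/2)*6) + 33 = -78*(4 + 3) + 33 = -78*7 + 33 = -546 + 33 = -513)
(-31140 + h) + (-16319 - 1*(-12447)) = (-31140 - 513) + (-16319 - 1*(-12447)) = -31653 + (-16319 + 12447) = -31653 - 3872 = -35525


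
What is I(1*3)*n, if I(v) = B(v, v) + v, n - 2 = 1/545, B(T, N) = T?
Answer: 6546/545 ≈ 12.011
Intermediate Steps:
n = 1091/545 (n = 2 + 1/545 = 1091/545 ≈ 2.0018)
I(v) = 2*v (I(v) = v + v = 2*v)
I(1*3)*n = (2*(1*3))*(1091/545) = (2*3)*(1091/545) = 6*(1091/545) = 6546/545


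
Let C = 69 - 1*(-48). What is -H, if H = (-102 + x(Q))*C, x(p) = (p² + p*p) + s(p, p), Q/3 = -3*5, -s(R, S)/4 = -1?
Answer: -462384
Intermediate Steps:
C = 117 (C = 69 + 48 = 117)
s(R, S) = 4 (s(R, S) = -4*(-1) = 4)
Q = -45 (Q = 3*(-3*5) = 3*(-15) = -45)
x(p) = 4 + 2*p² (x(p) = (p² + p*p) + 4 = (p² + p²) + 4 = 2*p² + 4 = 4 + 2*p²)
H = 462384 (H = (-102 + (4 + 2*(-45)²))*117 = (-102 + (4 + 2*2025))*117 = (-102 + (4 + 4050))*117 = (-102 + 4054)*117 = 3952*117 = 462384)
-H = -1*462384 = -462384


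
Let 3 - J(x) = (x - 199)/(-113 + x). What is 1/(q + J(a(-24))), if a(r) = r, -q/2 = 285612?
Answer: -137/78257500 ≈ -1.7506e-6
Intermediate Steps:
q = -571224 (q = -2*285612 = -571224)
J(x) = 3 - (-199 + x)/(-113 + x) (J(x) = 3 - (x - 199)/(-113 + x) = 3 - (-199 + x)/(-113 + x))
1/(q + J(a(-24))) = 1/(-571224 + 2*(-70 - 24)/(-113 - 24)) = 1/(-571224 + 2*(-94)/(-137)) = 1/(-571224 + 2*(-1/137)*(-94)) = 1/(-571224 + 188/137) = 1/(-78257500/137) = -137/78257500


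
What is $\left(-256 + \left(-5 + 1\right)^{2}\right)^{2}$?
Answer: $57600$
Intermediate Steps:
$\left(-256 + \left(-5 + 1\right)^{2}\right)^{2} = \left(-256 + \left(-4\right)^{2}\right)^{2} = \left(-256 + 16\right)^{2} = \left(-240\right)^{2} = 57600$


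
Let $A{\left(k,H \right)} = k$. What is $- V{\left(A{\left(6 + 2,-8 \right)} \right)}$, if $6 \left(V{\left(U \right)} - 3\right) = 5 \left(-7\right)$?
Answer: $\frac{17}{6} \approx 2.8333$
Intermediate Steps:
$V{\left(U \right)} = - \frac{17}{6}$ ($V{\left(U \right)} = 3 + \frac{5 \left(-7\right)}{6} = 3 + \frac{1}{6} \left(-35\right) = 3 - \frac{35}{6} = - \frac{17}{6}$)
$- V{\left(A{\left(6 + 2,-8 \right)} \right)} = \left(-1\right) \left(- \frac{17}{6}\right) = \frac{17}{6}$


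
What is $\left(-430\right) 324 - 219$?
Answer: $-139539$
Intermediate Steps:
$\left(-430\right) 324 - 219 = -139320 - 219 = -139539$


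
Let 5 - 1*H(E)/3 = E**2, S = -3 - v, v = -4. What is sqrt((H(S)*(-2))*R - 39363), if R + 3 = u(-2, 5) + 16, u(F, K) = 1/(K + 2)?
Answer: 27*I*sqrt(2667)/7 ≈ 199.19*I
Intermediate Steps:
u(F, K) = 1/(2 + K)
S = 1 (S = -3 - 1*(-4) = -3 + 4 = 1)
H(E) = 15 - 3*E**2
R = 92/7 (R = -3 + (1/(2 + 5) + 16) = -3 + (1/7 + 16) = -3 + 113/7 = 92/7 ≈ 13.143)
sqrt((H(S)*(-2))*R - 39363) = sqrt(((15 - 3*1**2)*(-2))*(92/7) - 39363) = sqrt(((15 - 3*1)*(-2))*(92/7) - 39363) = sqrt(((15 - 3)*(-2))*(92/7) - 39363) = sqrt((12*(-2))*(92/7) - 39363) = sqrt(-24*92/7 - 39363) = sqrt(-2208/7 - 39363) = sqrt(-277749/7) = 27*I*sqrt(2667)/7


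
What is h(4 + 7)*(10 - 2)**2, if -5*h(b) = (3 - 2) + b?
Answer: -768/5 ≈ -153.60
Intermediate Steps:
h(b) = -1/5 - b/5 (h(b) = -((3 - 2) + b)/5 = -(1 + b)/5 = -1/5 - b/5)
h(4 + 7)*(10 - 2)**2 = (-1/5 - (4 + 7)/5)*(10 - 2)**2 = (-1/5 - 1/5*11)*8**2 = (-1/5 - 11/5)*64 = -12/5*64 = -768/5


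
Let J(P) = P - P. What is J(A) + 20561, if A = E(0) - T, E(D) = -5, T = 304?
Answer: 20561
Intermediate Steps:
A = -309 (A = -5 - 1*304 = -5 - 304 = -309)
J(P) = 0
J(A) + 20561 = 0 + 20561 = 20561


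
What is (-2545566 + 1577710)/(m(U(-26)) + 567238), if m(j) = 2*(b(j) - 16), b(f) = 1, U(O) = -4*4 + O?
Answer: -120982/70901 ≈ -1.7064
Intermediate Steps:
U(O) = -16 + O
m(j) = -30 (m(j) = 2*(1 - 16) = 2*(-15) = -30)
(-2545566 + 1577710)/(m(U(-26)) + 567238) = (-2545566 + 1577710)/(-30 + 567238) = -967856/567208 = -967856*1/567208 = -120982/70901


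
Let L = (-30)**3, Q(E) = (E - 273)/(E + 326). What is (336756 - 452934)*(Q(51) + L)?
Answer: 1182601653516/377 ≈ 3.1369e+9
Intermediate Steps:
Q(E) = (-273 + E)/(326 + E)
L = -27000
(336756 - 452934)*(Q(51) + L) = (336756 - 452934)*((-273 + 51)/(326 + 51) - 27000) = -116178*(-222/377 - 27000) = -116178*(-10179222/377) = 1182601653516/377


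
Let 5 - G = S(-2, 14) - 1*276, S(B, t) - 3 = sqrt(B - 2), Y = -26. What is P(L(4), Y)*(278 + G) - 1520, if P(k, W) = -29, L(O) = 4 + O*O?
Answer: -17644 + 58*I ≈ -17644.0 + 58.0*I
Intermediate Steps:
L(O) = 4 + O**2
S(B, t) = 3 + sqrt(-2 + B) (S(B, t) = 3 + sqrt(B - 2) = 3 + sqrt(-2 + B))
G = 278 - 2*I (G = 5 - ((3 + sqrt(-2 - 2)) - 1*276) = 5 - ((3 + sqrt(-4)) - 276) = 5 - ((3 + 2*I) - 276) = 5 - (-273 + 2*I) = 5 + (273 - 2*I) = 278 - 2*I ≈ 278.0 - 2.0*I)
P(L(4), Y)*(278 + G) - 1520 = -29*(278 + (278 - 2*I)) - 1520 = -29*(556 - 2*I) - 1520 = (-16124 + 58*I) - 1520 = -17644 + 58*I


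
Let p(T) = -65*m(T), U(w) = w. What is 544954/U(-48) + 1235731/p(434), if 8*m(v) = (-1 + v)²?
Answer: -3320855876797/292482840 ≈ -11354.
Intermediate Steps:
m(v) = (-1 + v)²/8
p(T) = -65*(-1 + T)²/8
544954/U(-48) + 1235731/p(434) = 544954/(-48) + 1235731/((-65*(-1 + 434)²/8)) = 544954*(-1/48) + 1235731/((-65/8*433²)) = -272477/24 + 1235731/((-65/8*187489)) = -272477/24 + 1235731/(-12186785/8) = -272477/24 + 1235731*(-8/12186785) = -272477/24 - 9885848/12186785 = -3320855876797/292482840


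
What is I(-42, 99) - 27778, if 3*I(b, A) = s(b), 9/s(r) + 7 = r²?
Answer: -48805943/1757 ≈ -27778.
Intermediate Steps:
s(r) = 9/(-7 + r²)
I(b, A) = 3/(-7 + b²) (I(b, A) = (9/(-7 + b²))/3 = 3/(-7 + b²))
I(-42, 99) - 27778 = 3/(-7 + (-42)²) - 27778 = 3/(-7 + 1764) - 27778 = 3/1757 - 27778 = -48805943/1757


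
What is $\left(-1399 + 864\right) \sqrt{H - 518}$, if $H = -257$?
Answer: $- 2675 i \sqrt{31} \approx - 14894.0 i$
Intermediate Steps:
$\left(-1399 + 864\right) \sqrt{H - 518} = \left(-1399 + 864\right) \sqrt{-257 - 518} = - 535 \sqrt{-775} = - 535 \cdot 5 i \sqrt{31} = - 2675 i \sqrt{31}$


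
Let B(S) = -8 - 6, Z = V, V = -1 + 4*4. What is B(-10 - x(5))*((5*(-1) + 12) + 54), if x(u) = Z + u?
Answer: -854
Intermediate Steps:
V = 15 (V = -1 + 16 = 15)
Z = 15
x(u) = 15 + u
B(S) = -14
B(-10 - x(5))*((5*(-1) + 12) + 54) = -14*((5*(-1) + 12) + 54) = -14*((-5 + 12) + 54) = -14*(7 + 54) = -14*61 = -854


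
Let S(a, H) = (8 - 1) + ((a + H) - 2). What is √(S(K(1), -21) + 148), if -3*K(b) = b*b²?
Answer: √1185/3 ≈ 11.475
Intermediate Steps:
K(b) = -b³/3 (K(b) = -b*b²/3 = -b³/3)
S(a, H) = 5 + H + a (S(a, H) = 7 + ((H + a) - 2) = 7 + (-2 + H + a) = 5 + H + a)
√(S(K(1), -21) + 148) = √((5 - 21 - ⅓*1³) + 148) = √((5 - 21 - ⅓*1) + 148) = √((5 - 21 - ⅓) + 148) = √(-49/3 + 148) = √(395/3) = √1185/3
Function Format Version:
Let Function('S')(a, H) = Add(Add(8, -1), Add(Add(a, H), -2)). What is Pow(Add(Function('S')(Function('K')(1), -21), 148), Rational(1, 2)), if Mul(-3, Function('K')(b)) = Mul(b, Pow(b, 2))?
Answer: Mul(Rational(1, 3), Pow(1185, Rational(1, 2))) ≈ 11.475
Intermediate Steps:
Function('K')(b) = Mul(Rational(-1, 3), Pow(b, 3)) (Function('K')(b) = Mul(Rational(-1, 3), Mul(b, Pow(b, 2))) = Mul(Rational(-1, 3), Pow(b, 3)))
Function('S')(a, H) = Add(5, H, a) (Function('S')(a, H) = Add(7, Add(Add(H, a), -2)) = Add(7, Add(-2, H, a)) = Add(5, H, a))
Pow(Add(Function('S')(Function('K')(1), -21), 148), Rational(1, 2)) = Pow(Add(Add(5, -21, Mul(Rational(-1, 3), Pow(1, 3))), 148), Rational(1, 2)) = Pow(Add(Add(5, -21, Mul(Rational(-1, 3), 1)), 148), Rational(1, 2)) = Pow(Add(Add(5, -21, Rational(-1, 3)), 148), Rational(1, 2)) = Pow(Add(Rational(-49, 3), 148), Rational(1, 2)) = Pow(Rational(395, 3), Rational(1, 2)) = Mul(Rational(1, 3), Pow(1185, Rational(1, 2)))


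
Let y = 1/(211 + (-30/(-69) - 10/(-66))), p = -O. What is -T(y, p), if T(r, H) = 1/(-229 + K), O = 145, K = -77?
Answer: 1/306 ≈ 0.0032680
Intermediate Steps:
p = -145 (p = -1*145 = -145)
y = 759/160594 (y = 1/(211 + (-30*(-1/69) - 10*(-1/66))) = 1/(211 + (10/23 + 5/33)) = 1/(211 + 445/759) = 1/(160594/759) = 759/160594 ≈ 0.0047262)
T(r, H) = -1/306 (T(r, H) = 1/(-229 - 77) = 1/(-306) = -1/306)
-T(y, p) = -1*(-1/306) = 1/306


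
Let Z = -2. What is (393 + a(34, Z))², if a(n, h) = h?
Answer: 152881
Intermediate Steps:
(393 + a(34, Z))² = (393 - 2)² = 391² = 152881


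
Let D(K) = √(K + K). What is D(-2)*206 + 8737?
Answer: 8737 + 412*I ≈ 8737.0 + 412.0*I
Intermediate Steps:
D(K) = √2*√K (D(K) = √(2*K) = √2*√K)
D(-2)*206 + 8737 = (√2*√(-2))*206 + 8737 = (√2*(I*√2))*206 + 8737 = (2*I)*206 + 8737 = 412*I + 8737 = 8737 + 412*I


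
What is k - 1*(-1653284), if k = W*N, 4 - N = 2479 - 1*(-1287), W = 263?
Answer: 663878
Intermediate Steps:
N = -3762 (N = 4 - (2479 - 1*(-1287)) = 4 - (2479 + 1287) = 4 - 1*3766 = 4 - 3766 = -3762)
k = -989406 (k = 263*(-3762) = -989406)
k - 1*(-1653284) = -989406 - 1*(-1653284) = -989406 + 1653284 = 663878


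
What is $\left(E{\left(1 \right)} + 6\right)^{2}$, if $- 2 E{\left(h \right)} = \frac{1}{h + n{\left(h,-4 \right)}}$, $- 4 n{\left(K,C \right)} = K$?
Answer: $\frac{256}{9} \approx 28.444$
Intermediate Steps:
$n{\left(K,C \right)} = - \frac{K}{4}$
$E{\left(h \right)} = - \frac{2}{3 h}$ ($E{\left(h \right)} = - \frac{1}{2 \left(h - \frac{h}{4}\right)} = - \frac{1}{2 \frac{3 h}{4}} = - \frac{\frac{4}{3} \frac{1}{h}}{2} = - \frac{2}{3 h}$)
$\left(E{\left(1 \right)} + 6\right)^{2} = \left(- \frac{2}{3 \cdot 1} + 6\right)^{2} = \left(\left(- \frac{2}{3}\right) 1 + 6\right)^{2} = \left(- \frac{2}{3} + 6\right)^{2} = \left(\frac{16}{3}\right)^{2} = \frac{256}{9}$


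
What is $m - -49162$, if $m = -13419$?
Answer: $35743$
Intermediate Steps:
$m - -49162 = -13419 - -49162 = -13419 + 49162 = 35743$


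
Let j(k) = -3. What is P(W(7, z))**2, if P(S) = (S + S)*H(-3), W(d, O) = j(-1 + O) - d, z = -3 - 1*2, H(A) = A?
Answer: 3600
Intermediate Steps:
z = -5 (z = -3 - 2 = -5)
W(d, O) = -3 - d
P(S) = -6*S (P(S) = (S + S)*(-3) = (2*S)*(-3) = -6*S)
P(W(7, z))**2 = (-6*(-3 - 1*7))**2 = (-6*(-3 - 7))**2 = (-6*(-10))**2 = 60**2 = 3600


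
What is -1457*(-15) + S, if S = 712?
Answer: 22567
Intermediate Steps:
-1457*(-15) + S = -1457*(-15) + 712 = 21855 + 712 = 22567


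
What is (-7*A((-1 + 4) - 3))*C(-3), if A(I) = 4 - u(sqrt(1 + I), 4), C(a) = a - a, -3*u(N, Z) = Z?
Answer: 0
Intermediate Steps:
u(N, Z) = -Z/3
C(a) = 0
A(I) = 16/3 (A(I) = 4 - (-1)*4/3 = 4 - 1*(-4/3) = 4 + 4/3 = 16/3)
(-7*A((-1 + 4) - 3))*C(-3) = -7*16/3*0 = -112/3*0 = 0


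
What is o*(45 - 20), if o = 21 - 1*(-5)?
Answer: 650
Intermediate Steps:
o = 26 (o = 21 + 5 = 26)
o*(45 - 20) = 26*(45 - 20) = 26*25 = 650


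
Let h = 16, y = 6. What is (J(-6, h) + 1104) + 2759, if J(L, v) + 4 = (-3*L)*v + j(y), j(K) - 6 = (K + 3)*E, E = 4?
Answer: 4189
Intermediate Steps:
j(K) = 18 + 4*K (j(K) = 6 + (K + 3)*4 = 6 + (3 + K)*4 = 6 + (12 + 4*K) = 18 + 4*K)
J(L, v) = 38 - 3*L*v (J(L, v) = -4 + ((-3*L)*v + (18 + 4*6)) = -4 + (-3*L*v + (18 + 24)) = -4 + (-3*L*v + 42) = -4 + (42 - 3*L*v) = 38 - 3*L*v)
(J(-6, h) + 1104) + 2759 = ((38 - 3*(-6)*16) + 1104) + 2759 = ((38 + 288) + 1104) + 2759 = (326 + 1104) + 2759 = 1430 + 2759 = 4189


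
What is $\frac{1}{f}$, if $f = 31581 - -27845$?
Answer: $\frac{1}{59426} \approx 1.6828 \cdot 10^{-5}$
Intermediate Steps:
$f = 59426$ ($f = 31581 + 27845 = 59426$)
$\frac{1}{f} = \frac{1}{59426}$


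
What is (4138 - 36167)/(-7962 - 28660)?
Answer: 32029/36622 ≈ 0.87458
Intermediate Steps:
(4138 - 36167)/(-7962 - 28660) = -32029/(-36622) = -32029*(-1/36622) = 32029/36622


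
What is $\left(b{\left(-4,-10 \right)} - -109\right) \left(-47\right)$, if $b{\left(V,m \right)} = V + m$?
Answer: $-4465$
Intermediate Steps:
$\left(b{\left(-4,-10 \right)} - -109\right) \left(-47\right) = \left(\left(-4 - 10\right) - -109\right) \left(-47\right) = \left(-14 + 109\right) \left(-47\right) = 95 \left(-47\right) = -4465$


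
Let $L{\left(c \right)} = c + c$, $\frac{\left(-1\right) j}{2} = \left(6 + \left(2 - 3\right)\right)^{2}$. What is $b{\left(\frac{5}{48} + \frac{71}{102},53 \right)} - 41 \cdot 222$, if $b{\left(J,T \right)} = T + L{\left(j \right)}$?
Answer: $-9149$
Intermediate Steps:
$j = -50$ ($j = - 2 \left(6 + \left(2 - 3\right)\right)^{2} = - 2 \left(6 - 1\right)^{2} = - 2 \cdot 5^{2} = \left(-2\right) 25 = -50$)
$L{\left(c \right)} = 2 c$
$b{\left(J,T \right)} = -100 + T$ ($b{\left(J,T \right)} = T + 2 \left(-50\right) = T - 100 = -100 + T$)
$b{\left(\frac{5}{48} + \frac{71}{102},53 \right)} - 41 \cdot 222 = \left(-100 + 53\right) - 41 \cdot 222 = -47 - 9102 = -9149$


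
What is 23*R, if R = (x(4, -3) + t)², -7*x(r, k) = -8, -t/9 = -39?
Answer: 139753175/49 ≈ 2.8521e+6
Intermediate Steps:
t = 351 (t = -9*(-39) = 351)
x(r, k) = 8/7 (x(r, k) = -⅐*(-8) = 8/7)
R = 6076225/49 (R = (8/7 + 351)² = (2465/7)² = 6076225/49 ≈ 1.2400e+5)
23*R = 23*(6076225/49) = 139753175/49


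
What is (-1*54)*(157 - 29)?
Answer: -6912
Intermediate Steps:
(-1*54)*(157 - 29) = -54*128 = -6912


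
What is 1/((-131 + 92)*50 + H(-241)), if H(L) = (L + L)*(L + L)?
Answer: 1/230374 ≈ 4.3408e-6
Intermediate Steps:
H(L) = 4*L**2 (H(L) = (2*L)*(2*L) = 4*L**2)
1/((-131 + 92)*50 + H(-241)) = 1/((-131 + 92)*50 + 4*(-241)**2) = 1/(-39*50 + 4*58081) = 1/(-1950 + 232324) = 1/230374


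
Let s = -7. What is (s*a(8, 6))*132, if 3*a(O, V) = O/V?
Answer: -1232/3 ≈ -410.67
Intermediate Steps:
a(O, V) = O/(3*V) (a(O, V) = (O/V)/3 = O/(3*V))
(s*a(8, 6))*132 = -7*8/(3*6)*132 = -7*4/9*132 = -28/9*132 = -1232/3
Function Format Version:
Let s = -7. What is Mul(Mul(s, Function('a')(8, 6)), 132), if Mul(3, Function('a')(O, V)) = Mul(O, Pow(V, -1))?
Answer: Rational(-1232, 3) ≈ -410.67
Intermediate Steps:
Function('a')(O, V) = Mul(Rational(1, 3), O, Pow(V, -1)) (Function('a')(O, V) = Mul(Rational(1, 3), Mul(O, Pow(V, -1))) = Mul(Rational(1, 3), O, Pow(V, -1)))
Mul(Mul(s, Function('a')(8, 6)), 132) = Mul(Mul(-7, Mul(Rational(1, 3), 8, Pow(6, -1))), 132) = Mul(Mul(-7, Mul(Rational(1, 3), 8, Rational(1, 6))), 132) = Mul(Mul(-7, Rational(4, 9)), 132) = Mul(Rational(-28, 9), 132) = Rational(-1232, 3)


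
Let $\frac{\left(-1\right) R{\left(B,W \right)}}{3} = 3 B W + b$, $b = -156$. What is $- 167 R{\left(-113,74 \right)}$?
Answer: $-12646242$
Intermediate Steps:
$R{\left(B,W \right)} = 468 - 9 B W$ ($R{\left(B,W \right)} = - 3 \left(3 B W - 156\right) = - 3 \left(-156 + 3 B W\right) = 468 - 9 B W$)
$- 167 R{\left(-113,74 \right)} = - 167 \left(468 - \left(-1017\right) 74\right) = - 167 \left(468 + 75258\right) = \left(-167\right) 75726 = -12646242$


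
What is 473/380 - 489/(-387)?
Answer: 122957/49020 ≈ 2.5083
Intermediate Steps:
473/380 - 489/(-387) = 473*(1/380) - 489*(-1/387) = 473/380 + 163/129 = 122957/49020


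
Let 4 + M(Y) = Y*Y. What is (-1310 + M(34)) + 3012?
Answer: 2854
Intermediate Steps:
M(Y) = -4 + Y² (M(Y) = -4 + Y*Y = -4 + Y²)
(-1310 + M(34)) + 3012 = (-1310 + (-4 + 34²)) + 3012 = (-1310 + (-4 + 1156)) + 3012 = (-1310 + 1152) + 3012 = -158 + 3012 = 2854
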